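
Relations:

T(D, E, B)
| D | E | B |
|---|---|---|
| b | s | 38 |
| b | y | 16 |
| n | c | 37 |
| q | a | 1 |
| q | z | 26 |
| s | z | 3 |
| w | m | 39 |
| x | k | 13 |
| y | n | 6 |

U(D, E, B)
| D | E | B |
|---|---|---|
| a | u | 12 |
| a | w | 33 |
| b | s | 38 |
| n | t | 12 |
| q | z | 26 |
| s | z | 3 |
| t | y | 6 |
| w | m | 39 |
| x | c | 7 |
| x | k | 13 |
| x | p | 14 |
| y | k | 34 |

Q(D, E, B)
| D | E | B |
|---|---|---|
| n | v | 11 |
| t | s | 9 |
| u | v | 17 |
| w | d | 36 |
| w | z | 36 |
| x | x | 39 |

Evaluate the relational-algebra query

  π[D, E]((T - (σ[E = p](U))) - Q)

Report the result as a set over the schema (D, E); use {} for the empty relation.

{(b, s), (b, y), (n, c), (q, a), (q, z), (s, z), (w, m), (x, k), (y, n)}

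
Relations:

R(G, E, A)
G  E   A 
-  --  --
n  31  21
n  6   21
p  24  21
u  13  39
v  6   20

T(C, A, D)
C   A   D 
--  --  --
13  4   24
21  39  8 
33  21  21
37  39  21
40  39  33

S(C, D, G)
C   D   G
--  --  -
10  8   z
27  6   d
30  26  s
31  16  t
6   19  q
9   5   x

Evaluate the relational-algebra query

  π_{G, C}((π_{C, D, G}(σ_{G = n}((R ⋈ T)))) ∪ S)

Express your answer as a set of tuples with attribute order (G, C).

Natural join on A: {(n, 31, 21, 33, 21), (n, 6, 21, 33, 21), (p, 24, 21, 33, 21), (u, 13, 39, 21, 8), (u, 13, 39, 37, 21), (u, 13, 39, 40, 33)}
Filtering on G = n leaves {(n, 31, 21, 33, 21), (n, 6, 21, 33, 21)}.
Keep only column(s) C, D, G (1 duplicate(s) eliminated): {(33, 21, n)}
Union: {(33, 21, n)} with {(10, 8, z), (27, 6, d), (30, 26, s), (31, 16, t), (6, 19, q), (9, 5, x)} → {(10, 8, z), (27, 6, d), (30, 26, s), (31, 16, t), (33, 21, n), (6, 19, q), (9, 5, x)}
Keep only column(s) G, C: {(d, 27), (n, 33), (q, 6), (s, 30), (t, 31), (x, 9), (z, 10)}

{(d, 27), (n, 33), (q, 6), (s, 30), (t, 31), (x, 9), (z, 10)}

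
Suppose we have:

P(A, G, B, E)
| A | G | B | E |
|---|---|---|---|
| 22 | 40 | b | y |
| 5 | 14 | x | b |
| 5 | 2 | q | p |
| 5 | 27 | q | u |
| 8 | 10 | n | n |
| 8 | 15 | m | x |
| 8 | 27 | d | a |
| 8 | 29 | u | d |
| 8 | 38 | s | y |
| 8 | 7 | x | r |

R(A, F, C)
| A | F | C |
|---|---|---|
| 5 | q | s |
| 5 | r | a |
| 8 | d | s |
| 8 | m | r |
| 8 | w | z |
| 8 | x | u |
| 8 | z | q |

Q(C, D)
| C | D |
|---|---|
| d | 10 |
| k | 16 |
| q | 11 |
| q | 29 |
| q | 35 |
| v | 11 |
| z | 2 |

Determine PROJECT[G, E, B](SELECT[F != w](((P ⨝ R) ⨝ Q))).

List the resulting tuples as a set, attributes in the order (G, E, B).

{(10, n, n), (15, x, m), (27, a, d), (29, d, u), (38, y, s), (7, r, x)}

Joining P and R on A yields {(5, 14, x, b, q, s), (5, 14, x, b, r, a), (5, 2, q, p, q, s), (5, 2, q, p, r, a), (5, 27, q, u, q, s), (5, 27, q, u, r, a), (8, 10, n, n, d, s), (8, 10, n, n, m, r), (8, 10, n, n, w, z), (8, 10, n, n, x, u), (8, 10, n, n, z, q), (8, 15, m, x, d, s), (8, 15, m, x, m, r), (8, 15, m, x, w, z), (8, 15, m, x, x, u), (8, 15, m, x, z, q), (8, 27, d, a, d, s), (8, 27, d, a, m, r), (8, 27, d, a, w, z), (8, 27, d, a, x, u), (8, 27, d, a, z, q), (8, 29, u, d, d, s), (8, 29, u, d, m, r), (8, 29, u, d, w, z), (8, 29, u, d, x, u), (8, 29, u, d, z, q), (8, 38, s, y, d, s), (8, 38, s, y, m, r), (8, 38, s, y, w, z), (8, 38, s, y, x, u), (8, 38, s, y, z, q), (8, 7, x, r, d, s), (8, 7, x, r, m, r), (8, 7, x, r, w, z), (8, 7, x, r, x, u), (8, 7, x, r, z, q)}.
Joining (P ⨝ R) and Q on C yields {(8, 10, n, n, w, z, 2), (8, 10, n, n, z, q, 11), (8, 10, n, n, z, q, 29), (8, 10, n, n, z, q, 35), (8, 15, m, x, w, z, 2), (8, 15, m, x, z, q, 11), (8, 15, m, x, z, q, 29), (8, 15, m, x, z, q, 35), (8, 27, d, a, w, z, 2), (8, 27, d, a, z, q, 11), (8, 27, d, a, z, q, 29), (8, 27, d, a, z, q, 35), (8, 29, u, d, w, z, 2), (8, 29, u, d, z, q, 11), (8, 29, u, d, z, q, 29), (8, 29, u, d, z, q, 35), (8, 38, s, y, w, z, 2), (8, 38, s, y, z, q, 11), (8, 38, s, y, z, q, 29), (8, 38, s, y, z, q, 35), (8, 7, x, r, w, z, 2), (8, 7, x, r, z, q, 11), (8, 7, x, r, z, q, 29), (8, 7, x, r, z, q, 35)}.
σ[F != w]: keep tuples satisfying F != w → {(8, 10, n, n, z, q, 11), (8, 10, n, n, z, q, 29), (8, 10, n, n, z, q, 35), (8, 15, m, x, z, q, 11), (8, 15, m, x, z, q, 29), (8, 15, m, x, z, q, 35), (8, 27, d, a, z, q, 11), (8, 27, d, a, z, q, 29), (8, 27, d, a, z, q, 35), (8, 29, u, d, z, q, 11), (8, 29, u, d, z, q, 29), (8, 29, u, d, z, q, 35), (8, 38, s, y, z, q, 11), (8, 38, s, y, z, q, 29), (8, 38, s, y, z, q, 35), (8, 7, x, r, z, q, 11), (8, 7, x, r, z, q, 29), (8, 7, x, r, z, q, 35)}
π[G, E, B]: project onto (G, E, B) (12 duplicate(s) eliminated) → {(10, n, n), (15, x, m), (27, a, d), (29, d, u), (38, y, s), (7, r, x)}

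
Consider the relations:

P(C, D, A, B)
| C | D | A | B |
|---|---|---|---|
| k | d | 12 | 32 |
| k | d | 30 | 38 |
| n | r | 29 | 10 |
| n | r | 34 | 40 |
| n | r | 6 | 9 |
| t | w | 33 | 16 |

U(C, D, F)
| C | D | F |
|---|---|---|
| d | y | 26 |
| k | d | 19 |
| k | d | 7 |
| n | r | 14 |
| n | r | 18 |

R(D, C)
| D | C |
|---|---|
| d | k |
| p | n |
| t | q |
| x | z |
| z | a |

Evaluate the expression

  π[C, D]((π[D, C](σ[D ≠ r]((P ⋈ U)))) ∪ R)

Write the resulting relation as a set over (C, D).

P ⋈ U (natural join on C, D): {(k, d, 12, 32, 19), (k, d, 12, 32, 7), (k, d, 30, 38, 19), (k, d, 30, 38, 7), (n, r, 29, 10, 14), (n, r, 29, 10, 18), (n, r, 34, 40, 14), (n, r, 34, 40, 18), (n, r, 6, 9, 14), (n, r, 6, 9, 18)}
σ[D ≠ r]: keep tuples satisfying D ≠ r → {(k, d, 12, 32, 19), (k, d, 12, 32, 7), (k, d, 30, 38, 19), (k, d, 30, 38, 7)}
π_{D, C} gives {(d, k)} (3 duplicate(s) eliminated).
Union: {(d, k)} with {(d, k), (p, n), (t, q), (x, z), (z, a)} → {(d, k), (p, n), (t, q), (x, z), (z, a)}
π_{C, D} gives {(a, z), (k, d), (n, p), (q, t), (z, x)}.

{(a, z), (k, d), (n, p), (q, t), (z, x)}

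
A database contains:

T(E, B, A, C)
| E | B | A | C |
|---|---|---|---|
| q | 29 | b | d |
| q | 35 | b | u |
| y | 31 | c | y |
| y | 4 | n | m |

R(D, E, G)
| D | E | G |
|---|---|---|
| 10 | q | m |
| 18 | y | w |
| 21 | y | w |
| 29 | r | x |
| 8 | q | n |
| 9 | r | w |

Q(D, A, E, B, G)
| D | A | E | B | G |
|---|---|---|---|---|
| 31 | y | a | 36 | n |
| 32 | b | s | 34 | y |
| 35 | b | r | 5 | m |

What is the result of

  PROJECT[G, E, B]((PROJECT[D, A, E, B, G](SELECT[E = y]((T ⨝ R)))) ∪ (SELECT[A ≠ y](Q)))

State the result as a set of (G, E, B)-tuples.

{(m, r, 5), (w, y, 31), (w, y, 4), (y, s, 34)}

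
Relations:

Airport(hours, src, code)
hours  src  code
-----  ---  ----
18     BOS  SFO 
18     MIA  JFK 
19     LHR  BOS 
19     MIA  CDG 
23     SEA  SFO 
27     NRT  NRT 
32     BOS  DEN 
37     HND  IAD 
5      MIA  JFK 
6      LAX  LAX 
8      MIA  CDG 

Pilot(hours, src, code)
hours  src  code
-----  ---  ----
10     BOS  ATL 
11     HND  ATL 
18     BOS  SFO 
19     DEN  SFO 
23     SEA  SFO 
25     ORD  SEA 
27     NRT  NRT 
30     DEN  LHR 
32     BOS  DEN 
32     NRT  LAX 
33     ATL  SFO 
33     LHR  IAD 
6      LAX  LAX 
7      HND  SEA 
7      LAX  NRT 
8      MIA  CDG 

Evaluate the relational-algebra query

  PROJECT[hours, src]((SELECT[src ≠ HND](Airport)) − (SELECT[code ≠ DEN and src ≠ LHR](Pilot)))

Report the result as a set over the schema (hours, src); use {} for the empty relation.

{(18, MIA), (19, LHR), (19, MIA), (32, BOS), (5, MIA)}

σ[src ≠ HND]: keep tuples satisfying src ≠ HND → {(18, BOS, SFO), (18, MIA, JFK), (19, LHR, BOS), (19, MIA, CDG), (23, SEA, SFO), (27, NRT, NRT), (32, BOS, DEN), (5, MIA, JFK), (6, LAX, LAX), (8, MIA, CDG)}
σ[code ≠ DEN and src ≠ LHR]: keep tuples satisfying code ≠ DEN and src ≠ LHR → {(10, BOS, ATL), (11, HND, ATL), (18, BOS, SFO), (19, DEN, SFO), (23, SEA, SFO), (25, ORD, SEA), (27, NRT, NRT), (30, DEN, LHR), (32, NRT, LAX), (33, ATL, SFO), (6, LAX, LAX), (7, HND, SEA), (7, LAX, NRT), (8, MIA, CDG)}
Taking the difference: {(18, MIA, JFK), (19, LHR, BOS), (19, MIA, CDG), (32, BOS, DEN), (5, MIA, JFK)}
π[hours, src]: project onto (hours, src) → {(18, MIA), (19, LHR), (19, MIA), (32, BOS), (5, MIA)}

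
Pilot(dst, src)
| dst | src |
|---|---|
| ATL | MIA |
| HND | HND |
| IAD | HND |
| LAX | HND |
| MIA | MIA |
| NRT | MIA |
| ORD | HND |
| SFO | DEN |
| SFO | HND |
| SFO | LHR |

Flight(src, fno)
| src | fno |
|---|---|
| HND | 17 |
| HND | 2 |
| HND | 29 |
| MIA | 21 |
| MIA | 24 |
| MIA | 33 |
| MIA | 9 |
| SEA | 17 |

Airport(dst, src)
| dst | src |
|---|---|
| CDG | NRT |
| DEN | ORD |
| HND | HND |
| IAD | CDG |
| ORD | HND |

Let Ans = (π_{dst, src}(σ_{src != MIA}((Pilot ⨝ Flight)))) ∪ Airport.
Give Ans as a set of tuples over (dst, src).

Pilot ⋈ Flight (natural join on src): {(ATL, MIA, 21), (ATL, MIA, 24), (ATL, MIA, 33), (ATL, MIA, 9), (HND, HND, 17), (HND, HND, 2), (HND, HND, 29), (IAD, HND, 17), (IAD, HND, 2), (IAD, HND, 29), (LAX, HND, 17), (LAX, HND, 2), (LAX, HND, 29), (MIA, MIA, 21), (MIA, MIA, 24), (MIA, MIA, 33), (MIA, MIA, 9), (NRT, MIA, 21), (NRT, MIA, 24), (NRT, MIA, 33), (NRT, MIA, 9), (ORD, HND, 17), (ORD, HND, 2), (ORD, HND, 29), (SFO, HND, 17), (SFO, HND, 2), (SFO, HND, 29)}
Selection src != MIA: {(HND, HND, 17), (HND, HND, 2), (HND, HND, 29), (IAD, HND, 17), (IAD, HND, 2), (IAD, HND, 29), (LAX, HND, 17), (LAX, HND, 2), (LAX, HND, 29), (ORD, HND, 17), (ORD, HND, 2), (ORD, HND, 29), (SFO, HND, 17), (SFO, HND, 2), (SFO, HND, 29)}
π[dst, src]: project onto (dst, src) (10 duplicate(s) eliminated) → {(HND, HND), (IAD, HND), (LAX, HND), (ORD, HND), (SFO, HND)}
Taking the union: {(CDG, NRT), (DEN, ORD), (HND, HND), (IAD, CDG), (IAD, HND), (LAX, HND), (ORD, HND), (SFO, HND)}

{(CDG, NRT), (DEN, ORD), (HND, HND), (IAD, CDG), (IAD, HND), (LAX, HND), (ORD, HND), (SFO, HND)}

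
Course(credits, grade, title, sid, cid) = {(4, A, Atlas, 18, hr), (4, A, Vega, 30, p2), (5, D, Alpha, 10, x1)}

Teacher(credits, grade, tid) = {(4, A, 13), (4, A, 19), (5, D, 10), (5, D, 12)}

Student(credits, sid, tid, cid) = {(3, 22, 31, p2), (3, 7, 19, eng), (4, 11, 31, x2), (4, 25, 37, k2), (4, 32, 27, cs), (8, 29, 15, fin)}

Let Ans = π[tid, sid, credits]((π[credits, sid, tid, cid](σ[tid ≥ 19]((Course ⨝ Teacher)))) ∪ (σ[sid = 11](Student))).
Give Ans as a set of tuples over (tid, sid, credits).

Joining Course and Teacher on credits, grade yields {(4, A, Atlas, 18, hr, 13), (4, A, Atlas, 18, hr, 19), (4, A, Vega, 30, p2, 13), (4, A, Vega, 30, p2, 19), (5, D, Alpha, 10, x1, 10), (5, D, Alpha, 10, x1, 12)}.
Apply σ_{tid ≥ 19}; surviving tuples: {(4, A, Atlas, 18, hr, 19), (4, A, Vega, 30, p2, 19)}
π_{credits, sid, tid, cid} gives {(4, 18, 19, hr), (4, 30, 19, p2)}.
Apply σ_{sid = 11}; surviving tuples: {(4, 11, 31, x2)}
Union: {(4, 18, 19, hr), (4, 30, 19, p2)} with {(4, 11, 31, x2)} → {(4, 11, 31, x2), (4, 18, 19, hr), (4, 30, 19, p2)}
π_{tid, sid, credits} gives {(19, 18, 4), (19, 30, 4), (31, 11, 4)}.

{(19, 18, 4), (19, 30, 4), (31, 11, 4)}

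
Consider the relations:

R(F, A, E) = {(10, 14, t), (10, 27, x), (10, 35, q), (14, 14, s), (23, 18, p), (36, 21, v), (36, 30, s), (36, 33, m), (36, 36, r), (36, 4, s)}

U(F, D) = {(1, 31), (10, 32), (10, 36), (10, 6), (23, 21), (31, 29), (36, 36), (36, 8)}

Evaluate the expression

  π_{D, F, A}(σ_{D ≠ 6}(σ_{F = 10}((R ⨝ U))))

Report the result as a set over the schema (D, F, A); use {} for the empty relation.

{(32, 10, 14), (32, 10, 27), (32, 10, 35), (36, 10, 14), (36, 10, 27), (36, 10, 35)}

R ⋈ U (natural join on F): {(10, 14, t, 32), (10, 14, t, 36), (10, 14, t, 6), (10, 27, x, 32), (10, 27, x, 36), (10, 27, x, 6), (10, 35, q, 32), (10, 35, q, 36), (10, 35, q, 6), (23, 18, p, 21), (36, 21, v, 36), (36, 21, v, 8), (36, 30, s, 36), (36, 30, s, 8), (36, 33, m, 36), (36, 33, m, 8), (36, 36, r, 36), (36, 36, r, 8), (36, 4, s, 36), (36, 4, s, 8)}
Selection F = 10: {(10, 14, t, 32), (10, 14, t, 36), (10, 14, t, 6), (10, 27, x, 32), (10, 27, x, 36), (10, 27, x, 6), (10, 35, q, 32), (10, 35, q, 36), (10, 35, q, 6)}
Selection D ≠ 6: {(10, 14, t, 32), (10, 14, t, 36), (10, 27, x, 32), (10, 27, x, 36), (10, 35, q, 32), (10, 35, q, 36)}
π_{D, F, A} gives {(32, 10, 14), (32, 10, 27), (32, 10, 35), (36, 10, 14), (36, 10, 27), (36, 10, 35)}.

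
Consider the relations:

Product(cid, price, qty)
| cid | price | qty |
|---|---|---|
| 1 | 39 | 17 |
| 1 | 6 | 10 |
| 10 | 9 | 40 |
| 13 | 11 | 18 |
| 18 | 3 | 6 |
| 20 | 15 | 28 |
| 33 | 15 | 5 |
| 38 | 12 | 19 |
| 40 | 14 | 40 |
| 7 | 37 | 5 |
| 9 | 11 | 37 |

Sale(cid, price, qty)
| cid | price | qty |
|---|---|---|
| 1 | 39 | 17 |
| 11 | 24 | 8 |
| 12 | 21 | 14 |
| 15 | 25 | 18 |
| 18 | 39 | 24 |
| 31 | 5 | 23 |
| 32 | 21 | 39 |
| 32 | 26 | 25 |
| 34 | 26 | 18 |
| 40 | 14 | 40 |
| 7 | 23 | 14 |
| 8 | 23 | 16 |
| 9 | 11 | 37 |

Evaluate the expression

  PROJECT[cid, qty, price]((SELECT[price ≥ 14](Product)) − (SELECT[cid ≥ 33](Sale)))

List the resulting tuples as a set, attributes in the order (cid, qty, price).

{(1, 17, 39), (20, 28, 15), (33, 5, 15), (7, 5, 37)}

σ[price ≥ 14]: keep tuples satisfying price ≥ 14 → {(1, 39, 17), (20, 15, 28), (33, 15, 5), (40, 14, 40), (7, 37, 5)}
σ[cid ≥ 33]: keep tuples satisfying cid ≥ 33 → {(34, 26, 18), (40, 14, 40)}
Difference: {(1, 39, 17), (20, 15, 28), (33, 15, 5), (40, 14, 40), (7, 37, 5)} with {(34, 26, 18), (40, 14, 40)} → {(1, 39, 17), (20, 15, 28), (33, 15, 5), (7, 37, 5)}
Keep only column(s) cid, qty, price: {(1, 17, 39), (20, 28, 15), (33, 5, 15), (7, 5, 37)}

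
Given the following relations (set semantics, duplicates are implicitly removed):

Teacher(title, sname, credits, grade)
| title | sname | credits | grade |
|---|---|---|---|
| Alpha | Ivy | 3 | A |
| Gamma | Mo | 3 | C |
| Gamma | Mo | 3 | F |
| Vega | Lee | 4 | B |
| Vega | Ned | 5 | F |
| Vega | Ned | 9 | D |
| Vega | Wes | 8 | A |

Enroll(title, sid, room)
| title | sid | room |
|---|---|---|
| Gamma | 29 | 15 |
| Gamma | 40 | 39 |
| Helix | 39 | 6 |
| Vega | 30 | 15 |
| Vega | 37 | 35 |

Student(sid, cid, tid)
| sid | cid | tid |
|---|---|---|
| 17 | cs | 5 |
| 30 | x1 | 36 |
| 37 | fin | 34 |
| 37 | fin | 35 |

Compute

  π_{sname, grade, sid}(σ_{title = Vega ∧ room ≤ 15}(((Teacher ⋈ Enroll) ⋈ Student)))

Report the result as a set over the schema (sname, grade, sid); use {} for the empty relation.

Joining Teacher and Enroll on title yields {(Gamma, Mo, 3, C, 29, 15), (Gamma, Mo, 3, C, 40, 39), (Gamma, Mo, 3, F, 29, 15), (Gamma, Mo, 3, F, 40, 39), (Vega, Lee, 4, B, 30, 15), (Vega, Lee, 4, B, 37, 35), (Vega, Ned, 5, F, 30, 15), (Vega, Ned, 5, F, 37, 35), (Vega, Ned, 9, D, 30, 15), (Vega, Ned, 9, D, 37, 35), (Vega, Wes, 8, A, 30, 15), (Vega, Wes, 8, A, 37, 35)}.
Joining (Teacher ⋈ Enroll) and Student on sid yields {(Vega, Lee, 4, B, 30, 15, x1, 36), (Vega, Lee, 4, B, 37, 35, fin, 34), (Vega, Lee, 4, B, 37, 35, fin, 35), (Vega, Ned, 5, F, 30, 15, x1, 36), (Vega, Ned, 5, F, 37, 35, fin, 34), (Vega, Ned, 5, F, 37, 35, fin, 35), (Vega, Ned, 9, D, 30, 15, x1, 36), (Vega, Ned, 9, D, 37, 35, fin, 34), (Vega, Ned, 9, D, 37, 35, fin, 35), (Vega, Wes, 8, A, 30, 15, x1, 36), (Vega, Wes, 8, A, 37, 35, fin, 34), (Vega, Wes, 8, A, 37, 35, fin, 35)}.
Filtering on title = Vega ∧ room ≤ 15 leaves {(Vega, Lee, 4, B, 30, 15, x1, 36), (Vega, Ned, 5, F, 30, 15, x1, 36), (Vega, Ned, 9, D, 30, 15, x1, 36), (Vega, Wes, 8, A, 30, 15, x1, 36)}.
π[sname, grade, sid]: project onto (sname, grade, sid) → {(Lee, B, 30), (Ned, D, 30), (Ned, F, 30), (Wes, A, 30)}

{(Lee, B, 30), (Ned, D, 30), (Ned, F, 30), (Wes, A, 30)}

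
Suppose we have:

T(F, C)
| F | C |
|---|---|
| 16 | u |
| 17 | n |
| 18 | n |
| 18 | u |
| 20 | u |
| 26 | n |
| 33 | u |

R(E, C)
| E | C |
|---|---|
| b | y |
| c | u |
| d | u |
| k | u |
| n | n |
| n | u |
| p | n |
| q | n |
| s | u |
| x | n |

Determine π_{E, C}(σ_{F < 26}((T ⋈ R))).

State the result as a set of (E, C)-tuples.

{(c, u), (d, u), (k, u), (n, n), (n, u), (p, n), (q, n), (s, u), (x, n)}

Joining T and R on C yields {(16, u, c), (16, u, d), (16, u, k), (16, u, n), (16, u, s), (17, n, n), (17, n, p), (17, n, q), (17, n, x), (18, n, n), (18, n, p), (18, n, q), (18, n, x), (18, u, c), (18, u, d), (18, u, k), (18, u, n), (18, u, s), (20, u, c), (20, u, d), (20, u, k), (20, u, n), (20, u, s), (26, n, n), (26, n, p), (26, n, q), (26, n, x), (33, u, c), (33, u, d), (33, u, k), (33, u, n), (33, u, s)}.
Selection F < 26: {(16, u, c), (16, u, d), (16, u, k), (16, u, n), (16, u, s), (17, n, n), (17, n, p), (17, n, q), (17, n, x), (18, n, n), (18, n, p), (18, n, q), (18, n, x), (18, u, c), (18, u, d), (18, u, k), (18, u, n), (18, u, s), (20, u, c), (20, u, d), (20, u, k), (20, u, n), (20, u, s)}
Projecting to E, C (14 duplicate(s) eliminated): {(c, u), (d, u), (k, u), (n, n), (n, u), (p, n), (q, n), (s, u), (x, n)}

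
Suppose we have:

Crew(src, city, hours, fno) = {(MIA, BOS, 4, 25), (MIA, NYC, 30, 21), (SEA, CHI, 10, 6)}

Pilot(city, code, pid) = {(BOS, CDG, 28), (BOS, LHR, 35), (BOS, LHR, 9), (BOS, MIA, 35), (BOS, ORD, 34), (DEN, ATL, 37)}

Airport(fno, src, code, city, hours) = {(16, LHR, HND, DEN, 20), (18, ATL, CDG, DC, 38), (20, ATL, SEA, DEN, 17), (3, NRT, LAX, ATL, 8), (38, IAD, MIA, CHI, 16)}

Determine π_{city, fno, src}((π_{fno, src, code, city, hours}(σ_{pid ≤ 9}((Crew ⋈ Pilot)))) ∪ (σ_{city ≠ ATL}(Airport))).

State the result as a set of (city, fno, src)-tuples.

{(BOS, 25, MIA), (CHI, 38, IAD), (DC, 18, ATL), (DEN, 16, LHR), (DEN, 20, ATL)}

Natural join on city: {(MIA, BOS, 4, 25, CDG, 28), (MIA, BOS, 4, 25, LHR, 35), (MIA, BOS, 4, 25, LHR, 9), (MIA, BOS, 4, 25, MIA, 35), (MIA, BOS, 4, 25, ORD, 34)}
Apply σ_{pid ≤ 9}; surviving tuples: {(MIA, BOS, 4, 25, LHR, 9)}
π_{fno, src, code, city, hours} gives {(25, MIA, LHR, BOS, 4)}.
Apply σ_{city ≠ ATL}; surviving tuples: {(16, LHR, HND, DEN, 20), (18, ATL, CDG, DC, 38), (20, ATL, SEA, DEN, 17), (38, IAD, MIA, CHI, 16)}
Union: {(25, MIA, LHR, BOS, 4)} with {(16, LHR, HND, DEN, 20), (18, ATL, CDG, DC, 38), (20, ATL, SEA, DEN, 17), (38, IAD, MIA, CHI, 16)} → {(16, LHR, HND, DEN, 20), (18, ATL, CDG, DC, 38), (20, ATL, SEA, DEN, 17), (25, MIA, LHR, BOS, 4), (38, IAD, MIA, CHI, 16)}
π_{city, fno, src} gives {(BOS, 25, MIA), (CHI, 38, IAD), (DC, 18, ATL), (DEN, 16, LHR), (DEN, 20, ATL)}.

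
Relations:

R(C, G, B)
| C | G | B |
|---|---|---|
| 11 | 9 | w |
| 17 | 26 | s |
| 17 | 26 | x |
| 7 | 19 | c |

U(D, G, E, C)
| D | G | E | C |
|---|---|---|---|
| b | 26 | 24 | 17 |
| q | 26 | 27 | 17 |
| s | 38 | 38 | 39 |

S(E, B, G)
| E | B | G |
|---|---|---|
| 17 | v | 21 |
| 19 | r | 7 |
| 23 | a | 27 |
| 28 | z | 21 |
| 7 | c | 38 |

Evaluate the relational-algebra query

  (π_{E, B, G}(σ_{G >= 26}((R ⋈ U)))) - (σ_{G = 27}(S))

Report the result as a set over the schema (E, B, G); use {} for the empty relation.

{(24, s, 26), (24, x, 26), (27, s, 26), (27, x, 26)}

Joining R and U on C, G yields {(17, 26, s, b, 24), (17, 26, s, q, 27), (17, 26, x, b, 24), (17, 26, x, q, 27)}.
σ[G >= 26]: keep tuples satisfying G >= 26 → {(17, 26, s, b, 24), (17, 26, s, q, 27), (17, 26, x, b, 24), (17, 26, x, q, 27)}
π_{E, B, G} gives {(24, s, 26), (24, x, 26), (27, s, 26), (27, x, 26)}.
σ[G = 27]: keep tuples satisfying G = 27 → {(23, a, 27)}
Set difference of the two operands is {(24, s, 26), (24, x, 26), (27, s, 26), (27, x, 26)}.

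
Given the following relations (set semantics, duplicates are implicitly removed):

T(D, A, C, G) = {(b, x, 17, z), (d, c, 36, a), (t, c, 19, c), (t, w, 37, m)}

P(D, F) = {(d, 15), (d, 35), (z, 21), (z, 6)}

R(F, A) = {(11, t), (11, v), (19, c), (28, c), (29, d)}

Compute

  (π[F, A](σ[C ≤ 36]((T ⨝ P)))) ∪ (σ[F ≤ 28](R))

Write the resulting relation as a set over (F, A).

Joining T and P on D yields {(d, c, 36, a, 15), (d, c, 36, a, 35)}.
σ[C ≤ 36]: keep tuples satisfying C ≤ 36 → {(d, c, 36, a, 15), (d, c, 36, a, 35)}
Projecting to F, A: {(15, c), (35, c)}
σ[F ≤ 28]: keep tuples satisfying F ≤ 28 → {(11, t), (11, v), (19, c), (28, c)}
Union: {(15, c), (35, c)} with {(11, t), (11, v), (19, c), (28, c)} → {(11, t), (11, v), (15, c), (19, c), (28, c), (35, c)}

{(11, t), (11, v), (15, c), (19, c), (28, c), (35, c)}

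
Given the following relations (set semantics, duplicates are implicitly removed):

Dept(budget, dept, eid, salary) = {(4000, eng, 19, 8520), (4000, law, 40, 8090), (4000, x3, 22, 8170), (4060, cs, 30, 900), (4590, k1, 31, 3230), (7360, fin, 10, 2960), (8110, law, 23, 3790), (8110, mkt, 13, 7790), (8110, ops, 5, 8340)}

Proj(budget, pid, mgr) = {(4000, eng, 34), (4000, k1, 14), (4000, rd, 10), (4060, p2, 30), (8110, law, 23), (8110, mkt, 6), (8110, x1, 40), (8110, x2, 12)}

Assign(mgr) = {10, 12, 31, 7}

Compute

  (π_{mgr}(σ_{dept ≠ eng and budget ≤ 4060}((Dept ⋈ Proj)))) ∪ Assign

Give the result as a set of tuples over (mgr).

{10, 12, 14, 30, 31, 34, 7}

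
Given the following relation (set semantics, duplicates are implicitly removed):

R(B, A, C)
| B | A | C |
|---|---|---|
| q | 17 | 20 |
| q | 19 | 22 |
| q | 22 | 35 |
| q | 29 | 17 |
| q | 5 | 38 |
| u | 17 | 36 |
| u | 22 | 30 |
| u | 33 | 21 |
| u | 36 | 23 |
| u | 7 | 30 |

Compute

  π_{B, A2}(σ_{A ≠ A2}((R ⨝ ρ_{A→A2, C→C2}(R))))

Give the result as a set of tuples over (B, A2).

ρ[A→A2, C→C2]: schema becomes (B, A2, C2); tuples unchanged.
R ⋈ ρ_{A→A2, C→C2}(R) (natural join on B): {(q, 17, 20, 17, 20), (q, 17, 20, 19, 22), (q, 17, 20, 22, 35), (q, 17, 20, 29, 17), (q, 17, 20, 5, 38), (q, 19, 22, 17, 20), (q, 19, 22, 19, 22), (q, 19, 22, 22, 35), (q, 19, 22, 29, 17), (q, 19, 22, 5, 38), (q, 22, 35, 17, 20), (q, 22, 35, 19, 22), (q, 22, 35, 22, 35), (q, 22, 35, 29, 17), (q, 22, 35, 5, 38), (q, 29, 17, 17, 20), (q, 29, 17, 19, 22), (q, 29, 17, 22, 35), (q, 29, 17, 29, 17), (q, 29, 17, 5, 38), (q, 5, 38, 17, 20), (q, 5, 38, 19, 22), (q, 5, 38, 22, 35), (q, 5, 38, 29, 17), (q, 5, 38, 5, 38), (u, 17, 36, 17, 36), (u, 17, 36, 22, 30), (u, 17, 36, 33, 21), (u, 17, 36, 36, 23), (u, 17, 36, 7, 30), (u, 22, 30, 17, 36), (u, 22, 30, 22, 30), (u, 22, 30, 33, 21), (u, 22, 30, 36, 23), (u, 22, 30, 7, 30), (u, 33, 21, 17, 36), (u, 33, 21, 22, 30), (u, 33, 21, 33, 21), (u, 33, 21, 36, 23), (u, 33, 21, 7, 30), (u, 36, 23, 17, 36), (u, 36, 23, 22, 30), (u, 36, 23, 33, 21), (u, 36, 23, 36, 23), (u, 36, 23, 7, 30), (u, 7, 30, 17, 36), (u, 7, 30, 22, 30), (u, 7, 30, 33, 21), (u, 7, 30, 36, 23), (u, 7, 30, 7, 30)}
Filtering on A ≠ A2 leaves {(q, 17, 20, 19, 22), (q, 17, 20, 22, 35), (q, 17, 20, 29, 17), (q, 17, 20, 5, 38), (q, 19, 22, 17, 20), (q, 19, 22, 22, 35), (q, 19, 22, 29, 17), (q, 19, 22, 5, 38), (q, 22, 35, 17, 20), (q, 22, 35, 19, 22), (q, 22, 35, 29, 17), (q, 22, 35, 5, 38), (q, 29, 17, 17, 20), (q, 29, 17, 19, 22), (q, 29, 17, 22, 35), (q, 29, 17, 5, 38), (q, 5, 38, 17, 20), (q, 5, 38, 19, 22), (q, 5, 38, 22, 35), (q, 5, 38, 29, 17), (u, 17, 36, 22, 30), (u, 17, 36, 33, 21), (u, 17, 36, 36, 23), (u, 17, 36, 7, 30), (u, 22, 30, 17, 36), (u, 22, 30, 33, 21), (u, 22, 30, 36, 23), (u, 22, 30, 7, 30), (u, 33, 21, 17, 36), (u, 33, 21, 22, 30), (u, 33, 21, 36, 23), (u, 33, 21, 7, 30), (u, 36, 23, 17, 36), (u, 36, 23, 22, 30), (u, 36, 23, 33, 21), (u, 36, 23, 7, 30), (u, 7, 30, 17, 36), (u, 7, 30, 22, 30), (u, 7, 30, 33, 21), (u, 7, 30, 36, 23)}.
π[B, A2]: project onto (B, A2) (30 duplicate(s) eliminated) → {(q, 17), (q, 19), (q, 22), (q, 29), (q, 5), (u, 17), (u, 22), (u, 33), (u, 36), (u, 7)}

{(q, 17), (q, 19), (q, 22), (q, 29), (q, 5), (u, 17), (u, 22), (u, 33), (u, 36), (u, 7)}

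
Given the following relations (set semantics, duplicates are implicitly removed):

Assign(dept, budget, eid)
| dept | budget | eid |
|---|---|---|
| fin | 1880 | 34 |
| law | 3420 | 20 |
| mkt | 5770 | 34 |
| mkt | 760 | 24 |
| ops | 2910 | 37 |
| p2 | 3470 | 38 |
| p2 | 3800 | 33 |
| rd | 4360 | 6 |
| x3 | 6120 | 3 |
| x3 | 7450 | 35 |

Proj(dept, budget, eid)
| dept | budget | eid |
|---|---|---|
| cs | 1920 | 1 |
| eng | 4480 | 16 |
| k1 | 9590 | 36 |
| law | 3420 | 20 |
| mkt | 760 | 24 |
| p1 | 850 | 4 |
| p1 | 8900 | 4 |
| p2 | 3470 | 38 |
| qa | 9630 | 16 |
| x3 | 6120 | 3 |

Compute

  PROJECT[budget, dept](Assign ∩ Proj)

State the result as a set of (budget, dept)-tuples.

{(3420, law), (3470, p2), (6120, x3), (760, mkt)}

Set intersection of the two operands is {(law, 3420, 20), (mkt, 760, 24), (p2, 3470, 38), (x3, 6120, 3)}.
π[budget, dept]: project onto (budget, dept) → {(3420, law), (3470, p2), (6120, x3), (760, mkt)}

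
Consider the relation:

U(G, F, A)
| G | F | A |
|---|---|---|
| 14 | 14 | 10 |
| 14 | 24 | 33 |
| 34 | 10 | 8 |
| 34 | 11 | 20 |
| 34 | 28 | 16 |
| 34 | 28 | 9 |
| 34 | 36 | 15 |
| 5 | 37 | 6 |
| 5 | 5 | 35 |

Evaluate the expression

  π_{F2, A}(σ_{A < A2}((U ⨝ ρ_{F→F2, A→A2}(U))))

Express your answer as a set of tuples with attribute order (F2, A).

ρ[F→F2, A→A2]: schema becomes (G, F2, A2); tuples unchanged.
Natural join on G: {(14, 14, 10, 14, 10), (14, 14, 10, 24, 33), (14, 24, 33, 14, 10), (14, 24, 33, 24, 33), (34, 10, 8, 10, 8), (34, 10, 8, 11, 20), (34, 10, 8, 28, 16), (34, 10, 8, 28, 9), (34, 10, 8, 36, 15), (34, 11, 20, 10, 8), (34, 11, 20, 11, 20), (34, 11, 20, 28, 16), (34, 11, 20, 28, 9), (34, 11, 20, 36, 15), (34, 28, 16, 10, 8), (34, 28, 16, 11, 20), (34, 28, 16, 28, 16), (34, 28, 16, 28, 9), (34, 28, 16, 36, 15), (34, 28, 9, 10, 8), (34, 28, 9, 11, 20), (34, 28, 9, 28, 16), (34, 28, 9, 28, 9), (34, 28, 9, 36, 15), (34, 36, 15, 10, 8), (34, 36, 15, 11, 20), (34, 36, 15, 28, 16), (34, 36, 15, 28, 9), (34, 36, 15, 36, 15), (5, 37, 6, 37, 6), (5, 37, 6, 5, 35), (5, 5, 35, 37, 6), (5, 5, 35, 5, 35)}
Filtering on A < A2 leaves {(14, 14, 10, 24, 33), (34, 10, 8, 11, 20), (34, 10, 8, 28, 16), (34, 10, 8, 28, 9), (34, 10, 8, 36, 15), (34, 28, 16, 11, 20), (34, 28, 9, 11, 20), (34, 28, 9, 28, 16), (34, 28, 9, 36, 15), (34, 36, 15, 11, 20), (34, 36, 15, 28, 16), (5, 37, 6, 5, 35)}.
Projecting to F2, A (1 duplicate(s) eliminated): {(11, 15), (11, 16), (11, 8), (11, 9), (24, 10), (28, 15), (28, 8), (28, 9), (36, 8), (36, 9), (5, 6)}

{(11, 15), (11, 16), (11, 8), (11, 9), (24, 10), (28, 15), (28, 8), (28, 9), (36, 8), (36, 9), (5, 6)}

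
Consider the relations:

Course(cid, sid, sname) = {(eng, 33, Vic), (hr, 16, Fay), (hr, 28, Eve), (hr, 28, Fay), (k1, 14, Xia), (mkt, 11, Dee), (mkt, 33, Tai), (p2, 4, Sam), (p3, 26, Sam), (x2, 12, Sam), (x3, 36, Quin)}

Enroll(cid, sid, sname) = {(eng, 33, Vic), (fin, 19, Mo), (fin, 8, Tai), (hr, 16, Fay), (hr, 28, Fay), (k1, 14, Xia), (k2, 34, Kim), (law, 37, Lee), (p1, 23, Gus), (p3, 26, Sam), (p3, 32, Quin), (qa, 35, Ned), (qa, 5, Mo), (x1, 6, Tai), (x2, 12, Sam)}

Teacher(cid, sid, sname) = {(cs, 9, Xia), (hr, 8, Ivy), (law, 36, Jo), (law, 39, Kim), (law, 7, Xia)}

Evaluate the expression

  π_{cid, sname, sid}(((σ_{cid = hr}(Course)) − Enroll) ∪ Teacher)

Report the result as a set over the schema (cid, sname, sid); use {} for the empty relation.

{(cs, Xia, 9), (hr, Eve, 28), (hr, Ivy, 8), (law, Jo, 36), (law, Kim, 39), (law, Xia, 7)}

Filtering on cid = hr leaves {(hr, 16, Fay), (hr, 28, Eve), (hr, 28, Fay)}.
Difference: {(hr, 16, Fay), (hr, 28, Eve), (hr, 28, Fay)} with {(eng, 33, Vic), (fin, 19, Mo), (fin, 8, Tai), (hr, 16, Fay), (hr, 28, Fay), (k1, 14, Xia), (k2, 34, Kim), (law, 37, Lee), (p1, 23, Gus), (p3, 26, Sam), (p3, 32, Quin), (qa, 35, Ned), (qa, 5, Mo), (x1, 6, Tai), (x2, 12, Sam)} → {(hr, 28, Eve)}
Union: {(hr, 28, Eve)} with {(cs, 9, Xia), (hr, 8, Ivy), (law, 36, Jo), (law, 39, Kim), (law, 7, Xia)} → {(cs, 9, Xia), (hr, 28, Eve), (hr, 8, Ivy), (law, 36, Jo), (law, 39, Kim), (law, 7, Xia)}
Projecting to cid, sname, sid: {(cs, Xia, 9), (hr, Eve, 28), (hr, Ivy, 8), (law, Jo, 36), (law, Kim, 39), (law, Xia, 7)}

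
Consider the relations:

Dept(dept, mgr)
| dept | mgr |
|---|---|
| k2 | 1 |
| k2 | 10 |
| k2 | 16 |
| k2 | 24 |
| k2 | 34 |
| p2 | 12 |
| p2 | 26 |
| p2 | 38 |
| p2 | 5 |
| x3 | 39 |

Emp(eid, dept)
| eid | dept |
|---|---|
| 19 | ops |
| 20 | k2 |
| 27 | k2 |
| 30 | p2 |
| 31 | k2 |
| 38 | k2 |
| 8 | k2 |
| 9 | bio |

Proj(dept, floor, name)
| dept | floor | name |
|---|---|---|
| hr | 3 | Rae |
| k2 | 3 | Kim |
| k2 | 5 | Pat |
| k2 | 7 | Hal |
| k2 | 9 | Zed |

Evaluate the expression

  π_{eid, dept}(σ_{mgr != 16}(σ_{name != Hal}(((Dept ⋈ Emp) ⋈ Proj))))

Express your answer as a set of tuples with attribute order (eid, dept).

{(20, k2), (27, k2), (31, k2), (38, k2), (8, k2)}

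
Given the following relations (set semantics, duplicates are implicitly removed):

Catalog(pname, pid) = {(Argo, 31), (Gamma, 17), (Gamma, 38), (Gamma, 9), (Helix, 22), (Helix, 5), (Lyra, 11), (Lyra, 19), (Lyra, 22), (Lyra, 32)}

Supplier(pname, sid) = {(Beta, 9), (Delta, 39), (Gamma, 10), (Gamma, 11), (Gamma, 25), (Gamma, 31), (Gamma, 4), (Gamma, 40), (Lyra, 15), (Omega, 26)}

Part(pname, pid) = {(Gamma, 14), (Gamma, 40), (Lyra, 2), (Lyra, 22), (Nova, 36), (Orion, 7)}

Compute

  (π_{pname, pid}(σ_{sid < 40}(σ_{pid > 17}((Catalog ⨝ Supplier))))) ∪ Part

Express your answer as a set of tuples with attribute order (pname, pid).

{(Gamma, 14), (Gamma, 38), (Gamma, 40), (Lyra, 19), (Lyra, 2), (Lyra, 22), (Lyra, 32), (Nova, 36), (Orion, 7)}

Natural join on pname: {(Gamma, 17, 10), (Gamma, 17, 11), (Gamma, 17, 25), (Gamma, 17, 31), (Gamma, 17, 4), (Gamma, 17, 40), (Gamma, 38, 10), (Gamma, 38, 11), (Gamma, 38, 25), (Gamma, 38, 31), (Gamma, 38, 4), (Gamma, 38, 40), (Gamma, 9, 10), (Gamma, 9, 11), (Gamma, 9, 25), (Gamma, 9, 31), (Gamma, 9, 4), (Gamma, 9, 40), (Lyra, 11, 15), (Lyra, 19, 15), (Lyra, 22, 15), (Lyra, 32, 15)}
Filtering on pid > 17 leaves {(Gamma, 38, 10), (Gamma, 38, 11), (Gamma, 38, 25), (Gamma, 38, 31), (Gamma, 38, 4), (Gamma, 38, 40), (Lyra, 19, 15), (Lyra, 22, 15), (Lyra, 32, 15)}.
Filtering on sid < 40 leaves {(Gamma, 38, 10), (Gamma, 38, 11), (Gamma, 38, 25), (Gamma, 38, 31), (Gamma, 38, 4), (Lyra, 19, 15), (Lyra, 22, 15), (Lyra, 32, 15)}.
Projecting to pname, pid (4 duplicate(s) eliminated): {(Gamma, 38), (Lyra, 19), (Lyra, 22), (Lyra, 32)}
Taking the union: {(Gamma, 14), (Gamma, 38), (Gamma, 40), (Lyra, 19), (Lyra, 2), (Lyra, 22), (Lyra, 32), (Nova, 36), (Orion, 7)}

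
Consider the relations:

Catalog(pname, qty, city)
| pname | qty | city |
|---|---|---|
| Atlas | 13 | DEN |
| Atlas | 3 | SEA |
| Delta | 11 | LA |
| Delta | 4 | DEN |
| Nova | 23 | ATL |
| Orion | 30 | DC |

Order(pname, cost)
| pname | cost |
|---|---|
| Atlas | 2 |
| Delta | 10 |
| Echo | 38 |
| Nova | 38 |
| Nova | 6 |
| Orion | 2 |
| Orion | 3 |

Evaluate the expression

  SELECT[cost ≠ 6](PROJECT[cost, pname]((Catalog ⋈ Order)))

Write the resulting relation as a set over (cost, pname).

{(10, Delta), (2, Atlas), (2, Orion), (3, Orion), (38, Nova)}

Catalog ⋈ Order (natural join on pname): {(Atlas, 13, DEN, 2), (Atlas, 3, SEA, 2), (Delta, 11, LA, 10), (Delta, 4, DEN, 10), (Nova, 23, ATL, 38), (Nova, 23, ATL, 6), (Orion, 30, DC, 2), (Orion, 30, DC, 3)}
Keep only column(s) cost, pname (2 duplicate(s) eliminated): {(10, Delta), (2, Atlas), (2, Orion), (3, Orion), (38, Nova), (6, Nova)}
σ[cost ≠ 6]: keep tuples satisfying cost ≠ 6 → {(10, Delta), (2, Atlas), (2, Orion), (3, Orion), (38, Nova)}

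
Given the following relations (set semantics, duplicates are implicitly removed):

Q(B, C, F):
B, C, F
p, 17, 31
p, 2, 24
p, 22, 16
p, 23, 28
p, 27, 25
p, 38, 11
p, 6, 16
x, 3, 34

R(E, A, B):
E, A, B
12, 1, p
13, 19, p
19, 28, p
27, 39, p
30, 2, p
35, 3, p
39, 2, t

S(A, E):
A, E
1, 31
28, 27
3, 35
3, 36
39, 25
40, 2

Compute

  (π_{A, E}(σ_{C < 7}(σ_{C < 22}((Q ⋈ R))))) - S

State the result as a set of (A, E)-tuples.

{(1, 12), (19, 13), (2, 30), (28, 19), (39, 27)}

Q ⋈ R (natural join on B): {(p, 17, 31, 12, 1), (p, 17, 31, 13, 19), (p, 17, 31, 19, 28), (p, 17, 31, 27, 39), (p, 17, 31, 30, 2), (p, 17, 31, 35, 3), (p, 2, 24, 12, 1), (p, 2, 24, 13, 19), (p, 2, 24, 19, 28), (p, 2, 24, 27, 39), (p, 2, 24, 30, 2), (p, 2, 24, 35, 3), (p, 22, 16, 12, 1), (p, 22, 16, 13, 19), (p, 22, 16, 19, 28), (p, 22, 16, 27, 39), (p, 22, 16, 30, 2), (p, 22, 16, 35, 3), (p, 23, 28, 12, 1), (p, 23, 28, 13, 19), (p, 23, 28, 19, 28), (p, 23, 28, 27, 39), (p, 23, 28, 30, 2), (p, 23, 28, 35, 3), (p, 27, 25, 12, 1), (p, 27, 25, 13, 19), (p, 27, 25, 19, 28), (p, 27, 25, 27, 39), (p, 27, 25, 30, 2), (p, 27, 25, 35, 3), (p, 38, 11, 12, 1), (p, 38, 11, 13, 19), (p, 38, 11, 19, 28), (p, 38, 11, 27, 39), (p, 38, 11, 30, 2), (p, 38, 11, 35, 3), (p, 6, 16, 12, 1), (p, 6, 16, 13, 19), (p, 6, 16, 19, 28), (p, 6, 16, 27, 39), (p, 6, 16, 30, 2), (p, 6, 16, 35, 3)}
Filtering on C < 22 leaves {(p, 17, 31, 12, 1), (p, 17, 31, 13, 19), (p, 17, 31, 19, 28), (p, 17, 31, 27, 39), (p, 17, 31, 30, 2), (p, 17, 31, 35, 3), (p, 2, 24, 12, 1), (p, 2, 24, 13, 19), (p, 2, 24, 19, 28), (p, 2, 24, 27, 39), (p, 2, 24, 30, 2), (p, 2, 24, 35, 3), (p, 6, 16, 12, 1), (p, 6, 16, 13, 19), (p, 6, 16, 19, 28), (p, 6, 16, 27, 39), (p, 6, 16, 30, 2), (p, 6, 16, 35, 3)}.
Filtering on C < 7 leaves {(p, 2, 24, 12, 1), (p, 2, 24, 13, 19), (p, 2, 24, 19, 28), (p, 2, 24, 27, 39), (p, 2, 24, 30, 2), (p, 2, 24, 35, 3), (p, 6, 16, 12, 1), (p, 6, 16, 13, 19), (p, 6, 16, 19, 28), (p, 6, 16, 27, 39), (p, 6, 16, 30, 2), (p, 6, 16, 35, 3)}.
Keep only column(s) A, E (6 duplicate(s) eliminated): {(1, 12), (19, 13), (2, 30), (28, 19), (3, 35), (39, 27)}
Taking the difference: {(1, 12), (19, 13), (2, 30), (28, 19), (39, 27)}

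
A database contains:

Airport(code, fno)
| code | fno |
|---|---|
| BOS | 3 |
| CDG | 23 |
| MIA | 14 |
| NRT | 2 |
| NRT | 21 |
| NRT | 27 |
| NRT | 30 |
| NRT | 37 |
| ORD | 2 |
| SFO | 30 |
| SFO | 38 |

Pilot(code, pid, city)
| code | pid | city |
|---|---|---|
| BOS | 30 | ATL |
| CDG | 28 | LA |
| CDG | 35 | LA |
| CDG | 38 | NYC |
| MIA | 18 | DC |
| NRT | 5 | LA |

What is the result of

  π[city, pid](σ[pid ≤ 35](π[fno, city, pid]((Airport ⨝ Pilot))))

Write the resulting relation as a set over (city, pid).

{(ATL, 30), (DC, 18), (LA, 28), (LA, 35), (LA, 5)}

Joining Airport and Pilot on code yields {(BOS, 3, 30, ATL), (CDG, 23, 28, LA), (CDG, 23, 35, LA), (CDG, 23, 38, NYC), (MIA, 14, 18, DC), (NRT, 2, 5, LA), (NRT, 21, 5, LA), (NRT, 27, 5, LA), (NRT, 30, 5, LA), (NRT, 37, 5, LA)}.
Projecting to fno, city, pid: {(14, DC, 18), (2, LA, 5), (21, LA, 5), (23, LA, 28), (23, LA, 35), (23, NYC, 38), (27, LA, 5), (3, ATL, 30), (30, LA, 5), (37, LA, 5)}
σ[pid ≤ 35]: keep tuples satisfying pid ≤ 35 → {(14, DC, 18), (2, LA, 5), (21, LA, 5), (23, LA, 28), (23, LA, 35), (27, LA, 5), (3, ATL, 30), (30, LA, 5), (37, LA, 5)}
Projecting to city, pid (4 duplicate(s) eliminated): {(ATL, 30), (DC, 18), (LA, 28), (LA, 35), (LA, 5)}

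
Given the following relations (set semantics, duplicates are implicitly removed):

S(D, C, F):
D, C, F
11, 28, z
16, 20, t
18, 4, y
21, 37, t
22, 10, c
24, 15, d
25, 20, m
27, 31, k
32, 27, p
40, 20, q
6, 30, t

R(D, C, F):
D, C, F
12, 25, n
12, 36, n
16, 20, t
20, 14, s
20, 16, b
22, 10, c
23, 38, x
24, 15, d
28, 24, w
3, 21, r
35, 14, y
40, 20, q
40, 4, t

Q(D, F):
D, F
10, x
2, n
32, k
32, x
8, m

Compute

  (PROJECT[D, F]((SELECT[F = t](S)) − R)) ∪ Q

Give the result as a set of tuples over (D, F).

{(10, x), (2, n), (21, t), (32, k), (32, x), (6, t), (8, m)}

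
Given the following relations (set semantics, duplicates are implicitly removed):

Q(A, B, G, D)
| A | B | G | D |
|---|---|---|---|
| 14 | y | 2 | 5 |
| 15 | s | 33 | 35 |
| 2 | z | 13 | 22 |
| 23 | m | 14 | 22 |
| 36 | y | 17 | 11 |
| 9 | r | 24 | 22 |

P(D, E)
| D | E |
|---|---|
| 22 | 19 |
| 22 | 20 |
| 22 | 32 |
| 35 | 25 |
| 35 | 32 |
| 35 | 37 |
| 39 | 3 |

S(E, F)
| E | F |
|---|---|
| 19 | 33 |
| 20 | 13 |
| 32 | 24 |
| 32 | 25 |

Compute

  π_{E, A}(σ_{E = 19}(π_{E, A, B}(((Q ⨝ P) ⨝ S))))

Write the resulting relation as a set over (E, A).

Q ⋈ P (natural join on D): {(15, s, 33, 35, 25), (15, s, 33, 35, 32), (15, s, 33, 35, 37), (2, z, 13, 22, 19), (2, z, 13, 22, 20), (2, z, 13, 22, 32), (23, m, 14, 22, 19), (23, m, 14, 22, 20), (23, m, 14, 22, 32), (9, r, 24, 22, 19), (9, r, 24, 22, 20), (9, r, 24, 22, 32)}
(Q ⨝ P) ⋈ S (natural join on E): {(15, s, 33, 35, 32, 24), (15, s, 33, 35, 32, 25), (2, z, 13, 22, 19, 33), (2, z, 13, 22, 20, 13), (2, z, 13, 22, 32, 24), (2, z, 13, 22, 32, 25), (23, m, 14, 22, 19, 33), (23, m, 14, 22, 20, 13), (23, m, 14, 22, 32, 24), (23, m, 14, 22, 32, 25), (9, r, 24, 22, 19, 33), (9, r, 24, 22, 20, 13), (9, r, 24, 22, 32, 24), (9, r, 24, 22, 32, 25)}
π[E, A, B]: project onto (E, A, B) (4 duplicate(s) eliminated) → {(19, 2, z), (19, 23, m), (19, 9, r), (20, 2, z), (20, 23, m), (20, 9, r), (32, 15, s), (32, 2, z), (32, 23, m), (32, 9, r)}
σ[E = 19]: keep tuples satisfying E = 19 → {(19, 2, z), (19, 23, m), (19, 9, r)}
π[E, A]: project onto (E, A) → {(19, 2), (19, 23), (19, 9)}

{(19, 2), (19, 23), (19, 9)}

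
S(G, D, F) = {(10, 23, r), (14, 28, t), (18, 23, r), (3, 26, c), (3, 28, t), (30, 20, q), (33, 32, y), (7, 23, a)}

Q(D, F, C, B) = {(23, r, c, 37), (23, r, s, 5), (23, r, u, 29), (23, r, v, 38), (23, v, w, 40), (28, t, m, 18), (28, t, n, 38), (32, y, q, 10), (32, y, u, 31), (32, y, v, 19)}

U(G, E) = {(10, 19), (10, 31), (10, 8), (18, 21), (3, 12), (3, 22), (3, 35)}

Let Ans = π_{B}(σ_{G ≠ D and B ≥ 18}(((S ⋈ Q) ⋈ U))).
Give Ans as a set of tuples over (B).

Natural join on D, F: {(10, 23, r, c, 37), (10, 23, r, s, 5), (10, 23, r, u, 29), (10, 23, r, v, 38), (14, 28, t, m, 18), (14, 28, t, n, 38), (18, 23, r, c, 37), (18, 23, r, s, 5), (18, 23, r, u, 29), (18, 23, r, v, 38), (3, 28, t, m, 18), (3, 28, t, n, 38), (33, 32, y, q, 10), (33, 32, y, u, 31), (33, 32, y, v, 19)}
Natural join on G: {(10, 23, r, c, 37, 19), (10, 23, r, c, 37, 31), (10, 23, r, c, 37, 8), (10, 23, r, s, 5, 19), (10, 23, r, s, 5, 31), (10, 23, r, s, 5, 8), (10, 23, r, u, 29, 19), (10, 23, r, u, 29, 31), (10, 23, r, u, 29, 8), (10, 23, r, v, 38, 19), (10, 23, r, v, 38, 31), (10, 23, r, v, 38, 8), (18, 23, r, c, 37, 21), (18, 23, r, s, 5, 21), (18, 23, r, u, 29, 21), (18, 23, r, v, 38, 21), (3, 28, t, m, 18, 12), (3, 28, t, m, 18, 22), (3, 28, t, m, 18, 35), (3, 28, t, n, 38, 12), (3, 28, t, n, 38, 22), (3, 28, t, n, 38, 35)}
Filtering on G ≠ D and B ≥ 18 leaves {(10, 23, r, c, 37, 19), (10, 23, r, c, 37, 31), (10, 23, r, c, 37, 8), (10, 23, r, u, 29, 19), (10, 23, r, u, 29, 31), (10, 23, r, u, 29, 8), (10, 23, r, v, 38, 19), (10, 23, r, v, 38, 31), (10, 23, r, v, 38, 8), (18, 23, r, c, 37, 21), (18, 23, r, u, 29, 21), (18, 23, r, v, 38, 21), (3, 28, t, m, 18, 12), (3, 28, t, m, 18, 22), (3, 28, t, m, 18, 35), (3, 28, t, n, 38, 12), (3, 28, t, n, 38, 22), (3, 28, t, n, 38, 35)}.
π[B]: project onto (B) (14 duplicate(s) eliminated) → {18, 29, 37, 38}

{18, 29, 37, 38}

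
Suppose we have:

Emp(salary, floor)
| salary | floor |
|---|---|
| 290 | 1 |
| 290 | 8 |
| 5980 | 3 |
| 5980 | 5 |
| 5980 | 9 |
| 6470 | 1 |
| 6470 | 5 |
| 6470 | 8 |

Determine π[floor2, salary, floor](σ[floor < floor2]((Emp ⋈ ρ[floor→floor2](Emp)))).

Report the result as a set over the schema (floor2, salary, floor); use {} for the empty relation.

ρ[floor→floor2]: schema becomes (salary, floor2); tuples unchanged.
Joining Emp and ρ[floor→floor2](Emp) on salary yields {(290, 1, 1), (290, 1, 8), (290, 8, 1), (290, 8, 8), (5980, 3, 3), (5980, 3, 5), (5980, 3, 9), (5980, 5, 3), (5980, 5, 5), (5980, 5, 9), (5980, 9, 3), (5980, 9, 5), (5980, 9, 9), (6470, 1, 1), (6470, 1, 5), (6470, 1, 8), (6470, 5, 1), (6470, 5, 5), (6470, 5, 8), (6470, 8, 1), (6470, 8, 5), (6470, 8, 8)}.
Filtering on floor < floor2 leaves {(290, 1, 8), (5980, 3, 5), (5980, 3, 9), (5980, 5, 9), (6470, 1, 5), (6470, 1, 8), (6470, 5, 8)}.
π[floor2, salary, floor]: project onto (floor2, salary, floor) → {(5, 5980, 3), (5, 6470, 1), (8, 290, 1), (8, 6470, 1), (8, 6470, 5), (9, 5980, 3), (9, 5980, 5)}

{(5, 5980, 3), (5, 6470, 1), (8, 290, 1), (8, 6470, 1), (8, 6470, 5), (9, 5980, 3), (9, 5980, 5)}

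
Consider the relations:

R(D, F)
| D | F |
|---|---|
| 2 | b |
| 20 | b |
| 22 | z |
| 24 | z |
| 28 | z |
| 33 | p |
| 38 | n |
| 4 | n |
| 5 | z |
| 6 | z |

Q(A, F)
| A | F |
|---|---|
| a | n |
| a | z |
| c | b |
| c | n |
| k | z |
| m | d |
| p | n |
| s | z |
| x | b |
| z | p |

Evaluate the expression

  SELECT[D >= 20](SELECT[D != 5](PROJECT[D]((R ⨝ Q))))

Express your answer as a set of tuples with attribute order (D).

Natural join on F: {(2, b, c), (2, b, x), (20, b, c), (20, b, x), (22, z, a), (22, z, k), (22, z, s), (24, z, a), (24, z, k), (24, z, s), (28, z, a), (28, z, k), (28, z, s), (33, p, z), (38, n, a), (38, n, c), (38, n, p), (4, n, a), (4, n, c), (4, n, p), (5, z, a), (5, z, k), (5, z, s), (6, z, a), (6, z, k), (6, z, s)}
Projecting to D (16 duplicate(s) eliminated): {2, 20, 22, 24, 28, 33, 38, 4, 5, 6}
σ[D != 5]: keep tuples satisfying D != 5 → {2, 20, 22, 24, 28, 33, 38, 4, 6}
σ[D >= 20]: keep tuples satisfying D >= 20 → {20, 22, 24, 28, 33, 38}

{20, 22, 24, 28, 33, 38}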